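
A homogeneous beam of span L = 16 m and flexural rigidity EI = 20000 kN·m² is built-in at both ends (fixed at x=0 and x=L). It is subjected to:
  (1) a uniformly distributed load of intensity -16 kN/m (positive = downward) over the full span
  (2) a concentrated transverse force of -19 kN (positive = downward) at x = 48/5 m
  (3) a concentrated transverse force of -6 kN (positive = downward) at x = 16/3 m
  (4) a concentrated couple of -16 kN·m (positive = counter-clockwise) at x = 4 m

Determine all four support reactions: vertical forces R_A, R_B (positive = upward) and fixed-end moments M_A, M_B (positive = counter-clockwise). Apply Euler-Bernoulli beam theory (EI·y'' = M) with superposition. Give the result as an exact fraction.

Load 1 — uniform load w=-16 kN/m over full span:
  R_A = wL/2 = (-16)·16/2 = -128 kN
  M_A = wL²/12 = (-16)·16²/12 = -1024/3 kN·m
  R_B = wL/2 = (-16)·16/2 = -128 kN
  M_B = -wL²/12 = -(-16)·16²/12 = 1024/3 kN·m
Load 2 — point force P=-19 kN at a=48/5 m (b=L-a=32/5):
  R_A = Pb²(3a+b)/L³ = (-19)·(32/5)²·(3·(48/5)+(32/5))/16³ = -836/125 kN
  M_A = Pab²/L² = (-19)·(48/5)·(32/5)²/16² = -3648/125 kN·m
  R_B = Pa²(a+3b)/L³ = (-19)·(48/5)²·((48/5)+3·(32/5))/16³ = -1539/125 kN
  M_B = -Pa²b/L² = -(-19)·(48/5)²·(32/5)/16² = 5472/125 kN·m
Load 3 — point force P=-6 kN at a=16/3 m (b=L-a=32/3):
  R_A = Pb²(3a+b)/L³ = (-6)·(32/3)²·(3·(16/3)+(32/3))/16³ = -40/9 kN
  M_A = Pab²/L² = (-6)·(16/3)·(32/3)²/16² = -128/9 kN·m
  R_B = Pa²(a+3b)/L³ = (-6)·(16/3)²·((16/3)+3·(32/3))/16³ = -14/9 kN
  M_B = -Pa²b/L² = -(-6)·(16/3)²·(32/3)/16² = 64/9 kN·m
Load 4 — applied couple M₀=-16 kN·m at a=4 m (b=L-a=12):
  R_A = 6M₀ab/L³ = 6·(-16)·4·12/16³ = -9/8 kN
  M_A = M₀b(2a-b)/L² = (-16)·12·(2·4-12)/16² = 3 kN·m
  R_B = -6M₀ab/L³ = -6·(-16)·4·12/16³ = 9/8 kN
  M_B = M₀a(2b-a)/L² = (-16)·4·(2·12-4)/16² = -5 kN·m
Superposition: R_A = -1262317/9000 kN, M_A = -429457/1125 kN·m, R_B = -1266683/9000 kN, M_B = 435623/1125 kN·m

R_A = -1262317/9000 kN, M_A = -429457/1125 kN·m, R_B = -1266683/9000 kN, M_B = 435623/1125 kN·m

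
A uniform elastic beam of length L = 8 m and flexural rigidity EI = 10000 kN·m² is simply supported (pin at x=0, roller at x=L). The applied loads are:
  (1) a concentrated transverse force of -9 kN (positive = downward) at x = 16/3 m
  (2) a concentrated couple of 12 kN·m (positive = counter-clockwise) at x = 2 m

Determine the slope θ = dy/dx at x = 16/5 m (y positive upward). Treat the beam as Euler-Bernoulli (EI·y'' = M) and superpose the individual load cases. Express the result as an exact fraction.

θ(16/5) = 3907/2250000 rad

Load 1 — point force P=-9 kN at a=16/3 m (b=L-a=8/3):
  θ_1 = -Pb(L²-b²-3x²)/(6LEI)  [x≤a] = -(-9)·(8/3)·(8²-(8/3)²-3·(16/5)²)/(6·8·10000) = 184/140625 rad
Load 2 — applied couple M₀=12 kN·m at a=2 m (b=L-a=6):
  θ_2 = (M₀x²/(2L)-M₀(x-a)+C₁)/EI  [x>a] with C₁=M₀(3b²-L²)/(6L)=11 = (12·(16/5)²/(2·8)-12·((16/5)-2)+11)/10000 = 107/250000 rad
Superposition: θ = Σ θ_i = 3907/2250000 rad ≈ 0.001736 rad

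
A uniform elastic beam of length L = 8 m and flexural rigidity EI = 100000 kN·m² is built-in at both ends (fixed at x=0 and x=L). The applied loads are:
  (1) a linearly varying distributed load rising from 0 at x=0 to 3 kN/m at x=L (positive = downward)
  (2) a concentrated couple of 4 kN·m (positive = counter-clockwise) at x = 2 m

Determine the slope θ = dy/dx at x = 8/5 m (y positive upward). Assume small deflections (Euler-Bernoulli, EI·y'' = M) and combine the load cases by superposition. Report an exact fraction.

Load 1 — triangular load w₀=3 kN/m (0→w₀ over full span):
  θ_1 = -w₀(2x(L-x)(L-2x)(x+2L)+x²(L-x)²)/(120LEI) = -3·(2·(8/5)·(8-(8/5))·(8-2·(8/5))·((8/5)+2·8)+(8/5)²·(8-(8/5))²)/(120·8·100000) = -112/1953125 rad
Load 2 — applied couple M₀=4 kN·m at a=2 m (b=L-a=6):
  θ_2 = (R_Ax²/2 - M_Ax)/EI  [x≤a] with R_A=9/16, M_A=-3/4 = ((9/16)·(8/5)²/2 - (-3/4)·(8/5))/100000 = 3/156250 rad
Superposition: θ = Σ θ_i = -149/3906250 rad ≈ -0.000038 rad

θ(8/5) = -149/3906250 rad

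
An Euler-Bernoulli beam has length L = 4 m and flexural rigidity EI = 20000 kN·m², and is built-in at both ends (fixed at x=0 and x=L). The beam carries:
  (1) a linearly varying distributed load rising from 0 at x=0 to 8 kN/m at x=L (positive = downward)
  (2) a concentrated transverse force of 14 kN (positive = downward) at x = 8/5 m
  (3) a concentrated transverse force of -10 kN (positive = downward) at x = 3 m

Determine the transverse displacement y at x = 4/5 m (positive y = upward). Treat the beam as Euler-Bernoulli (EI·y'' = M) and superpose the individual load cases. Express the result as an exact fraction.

Load 1 — triangular load w₀=8 kN/m (0→w₀ over full span):
  y_1 = -w₀x²(L-x)²(x+2L)/(120LEI) = -8·(4/5)²·(4-(4/5))²·((4/5)+2·4)/(120·4·20000) = -1408/29296875 m
Load 2 — point force P=14 kN at a=8/5 m (b=L-a=12/5):
  y_2 = -Pb²x²(3aL-(3a+b)x)/(6L³EI)  [x≤a] = -14·(12/5)²·(4/5)²·(3·(8/5)·4-(3·(8/5)+(12/5))·(4/5))/(6·4³·20000) = -882/9765625 m
Load 3 — point force P=-10 kN at a=3 m (b=L-a=1):
  y_3 = -Pb²x²(3aL-(3a+b)x)/(6L³EI)  [x≤a] = -(-10)·1²·(4/5)²·(3·3·4-(3·3+1)·(4/5))/(6·4³·20000) = 7/300000 m
Superposition: y = Σ y_i = -35951/312500000 m ≈ -0.000115 m

y(4/5) = -35951/312500000 m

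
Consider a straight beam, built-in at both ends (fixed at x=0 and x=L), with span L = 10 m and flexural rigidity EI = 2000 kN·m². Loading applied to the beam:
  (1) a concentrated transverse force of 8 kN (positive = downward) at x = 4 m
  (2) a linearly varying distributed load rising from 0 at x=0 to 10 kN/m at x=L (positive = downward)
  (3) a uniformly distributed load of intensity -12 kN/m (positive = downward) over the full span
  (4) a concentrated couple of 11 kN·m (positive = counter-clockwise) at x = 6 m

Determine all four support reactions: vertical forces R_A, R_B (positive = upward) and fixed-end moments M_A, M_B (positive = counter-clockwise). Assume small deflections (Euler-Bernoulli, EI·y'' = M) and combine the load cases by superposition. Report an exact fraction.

Load 1 — point force P=8 kN at a=4 m (b=L-a=6):
  R_A = Pb²(3a+b)/L³ = 8·6²·(3·4+6)/10³ = 648/125 kN
  M_A = Pab²/L² = 8·4·6²/10² = 288/25 kN·m
  R_B = Pa²(a+3b)/L³ = 8·4²·(4+3·6)/10³ = 352/125 kN
  M_B = -Pa²b/L² = -8·4²·6/10² = -192/25 kN·m
Load 2 — triangular load w₀=10 kN/m (0→w₀ over full span):
  R_A = 3w₀L/20 = 3·10·10/20 = 15 kN
  M_A = w₀L²/30 = 10·10²/30 = 100/3 kN·m
  R_B = 7w₀L/20 = 7·10·10/20 = 35 kN
  M_B = -w₀L²/20 = -10·10²/20 = -50 kN·m
Load 3 — uniform load w=-12 kN/m over full span:
  R_A = wL/2 = (-12)·10/2 = -60 kN
  M_A = wL²/12 = (-12)·10²/12 = -100 kN·m
  R_B = wL/2 = (-12)·10/2 = -60 kN
  M_B = -wL²/12 = -(-12)·10²/12 = 100 kN·m
Load 4 — applied couple M₀=11 kN·m at a=6 m (b=L-a=4):
  R_A = 6M₀ab/L³ = 6·11·6·4/10³ = 198/125 kN
  M_A = M₀b(2a-b)/L² = 11·4·(2·6-4)/10² = 88/25 kN·m
  R_B = -6M₀ab/L³ = -6·11·6·4/10³ = -198/125 kN
  M_B = M₀a(2b-a)/L² = 11·6·(2·4-6)/10² = 33/25 kN·m
Superposition: R_A = -4779/125 kN, M_A = -3872/75 kN·m, R_B = -2971/125 kN, M_B = 1091/25 kN·m

R_A = -4779/125 kN, M_A = -3872/75 kN·m, R_B = -2971/125 kN, M_B = 1091/25 kN·m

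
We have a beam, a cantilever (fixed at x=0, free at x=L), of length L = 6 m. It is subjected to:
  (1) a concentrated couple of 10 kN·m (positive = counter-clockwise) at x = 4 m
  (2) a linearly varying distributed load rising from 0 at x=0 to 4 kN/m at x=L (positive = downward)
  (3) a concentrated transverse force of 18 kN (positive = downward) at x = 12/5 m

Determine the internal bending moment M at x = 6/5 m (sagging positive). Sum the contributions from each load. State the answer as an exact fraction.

Load 1 — applied couple M₀=10 kN·m at a=4 m (b=L-a=2):
  M_1 = M₀  [x≤a] = 10 = 10 kN·m
Load 2 — triangular load w₀=4 kN/m (0→w₀ over full span):
  M_2 = w₀Lx/2 - w₀L²/3 - w₀x³/(6L) = 4·6·(6/5)/2 - 4·6²/3 - 4·(6/5)³/(6·6) = -4224/125 kN·m
Load 3 — point force P=18 kN at a=12/5 m (b=L-a=18/5):
  M_3 = -P(a-x)  [x≤a] = -18·((12/5)-(6/5)) = -108/5 kN·m
Superposition: M = Σ M_i = -5674/125 kN·m ≈ -45.392000 kN·m

M(6/5) = -5674/125 kN·m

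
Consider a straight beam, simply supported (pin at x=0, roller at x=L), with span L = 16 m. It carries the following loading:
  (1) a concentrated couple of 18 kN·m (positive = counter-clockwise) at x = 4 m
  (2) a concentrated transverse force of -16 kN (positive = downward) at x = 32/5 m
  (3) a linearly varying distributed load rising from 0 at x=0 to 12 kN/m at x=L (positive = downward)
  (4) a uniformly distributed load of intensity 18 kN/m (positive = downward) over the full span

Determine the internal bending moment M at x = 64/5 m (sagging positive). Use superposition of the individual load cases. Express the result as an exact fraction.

M(64/5) = 61502/125 kN·m

Load 1 — applied couple M₀=18 kN·m at a=4 m (b=L-a=12):
  M_1 = M₀x/L - M₀  [x>a] = 18·(64/5)/16 - 18 = -18/5 kN·m
Load 2 — point force P=-16 kN at a=32/5 m (b=L-a=48/5):
  M_2 = Pa(L-x)/L  [x>a] = (-16)·(32/5)·(16-(64/5))/16 = -512/25 kN·m
Load 3 — triangular load w₀=12 kN/m (0→w₀ over full span):
  M_3 = w₀Lx/6 - w₀x³/(6L) = 12·16·(64/5)/6 - 12·(64/5)³/(6·16) = 18432/125 kN·m
Load 4 — uniform load w=18 kN/m over full span:
  M_4 = wx(L-x)/2 = 18·(64/5)·(16-(64/5))/2 = 9216/25 kN·m
Superposition: M = Σ M_i = 61502/125 kN·m ≈ 492.016000 kN·m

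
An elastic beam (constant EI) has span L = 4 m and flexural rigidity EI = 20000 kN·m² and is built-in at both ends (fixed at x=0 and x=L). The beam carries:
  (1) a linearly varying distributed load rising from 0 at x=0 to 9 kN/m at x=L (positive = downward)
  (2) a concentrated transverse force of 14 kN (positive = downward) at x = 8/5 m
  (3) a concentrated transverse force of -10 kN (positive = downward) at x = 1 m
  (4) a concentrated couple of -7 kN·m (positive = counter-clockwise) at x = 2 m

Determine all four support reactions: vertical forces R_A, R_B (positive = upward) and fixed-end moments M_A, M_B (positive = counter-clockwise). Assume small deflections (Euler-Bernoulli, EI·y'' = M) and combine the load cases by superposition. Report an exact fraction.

R_A = 6819/2000 kN, M_A = 5489/1000 kN·m, R_B = 37181/2000 kN, M_B = -12451/1000 kN·m

Load 1 — triangular load w₀=9 kN/m (0→w₀ over full span):
  R_A = 3w₀L/20 = 3·9·4/20 = 27/5 kN
  M_A = w₀L²/30 = 9·4²/30 = 24/5 kN·m
  R_B = 7w₀L/20 = 7·9·4/20 = 63/5 kN
  M_B = -w₀L²/20 = -9·4²/20 = -36/5 kN·m
Load 2 — point force P=14 kN at a=8/5 m (b=L-a=12/5):
  R_A = Pb²(3a+b)/L³ = 14·(12/5)²·(3·(8/5)+(12/5))/4³ = 1134/125 kN
  M_A = Pab²/L² = 14·(8/5)·(12/5)²/4² = 1008/125 kN·m
  R_B = Pa²(a+3b)/L³ = 14·(8/5)²·((8/5)+3·(12/5))/4³ = 616/125 kN
  M_B = -Pa²b/L² = -14·(8/5)²·(12/5)/4² = -672/125 kN·m
Load 3 — point force P=-10 kN at a=1 m (b=L-a=3):
  R_A = Pb²(3a+b)/L³ = (-10)·3²·(3·1+3)/4³ = -135/16 kN
  M_A = Pab²/L² = (-10)·1·3²/4² = -45/8 kN·m
  R_B = Pa²(a+3b)/L³ = (-10)·1²·(1+3·3)/4³ = -25/16 kN
  M_B = -Pa²b/L² = -(-10)·1²·3/4² = 15/8 kN·m
Load 4 — applied couple M₀=-7 kN·m at a=2 m (b=L-a=2):
  R_A = 6M₀ab/L³ = 6·(-7)·2·2/4³ = -21/8 kN
  M_A = M₀b(2a-b)/L² = (-7)·2·(2·2-2)/4² = -7/4 kN·m
  R_B = -6M₀ab/L³ = -6·(-7)·2·2/4³ = 21/8 kN
  M_B = M₀a(2b-a)/L² = (-7)·2·(2·2-2)/4² = -7/4 kN·m
Superposition: R_A = 6819/2000 kN, M_A = 5489/1000 kN·m, R_B = 37181/2000 kN, M_B = -12451/1000 kN·m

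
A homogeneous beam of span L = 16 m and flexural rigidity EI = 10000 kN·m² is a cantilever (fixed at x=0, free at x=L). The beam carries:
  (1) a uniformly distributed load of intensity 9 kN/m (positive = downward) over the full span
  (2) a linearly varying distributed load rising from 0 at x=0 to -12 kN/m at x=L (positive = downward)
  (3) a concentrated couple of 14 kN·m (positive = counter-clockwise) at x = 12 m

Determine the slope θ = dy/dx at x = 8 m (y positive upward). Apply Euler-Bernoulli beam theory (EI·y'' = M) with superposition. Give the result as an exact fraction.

Load 1 — uniform load w=9 kN/m over full span:
  θ_1 = -wx(x²-3Lx+3L²)/(6EI) = -9·8·(8²-3·16·8+3·16²)/(6·10000) = -336/625 rad
Load 2 — triangular load w₀=-12 kN/m (0→w₀ over full span):
  θ_2 = (w₀Lx²/4-w₀L²x/3-w₀x⁴/(24L))/EI = ((-12)·16·8²/4-(-12)·16²·8/3-(-12)·8⁴/(24·16))/10000 = 328/625 rad
Load 3 — applied couple M₀=14 kN·m at a=12 m (b=L-a=4):
  θ_3 = M₀x/EI  [x≤a] = 14·8/10000 = 7/625 rad
Superposition: θ = Σ θ_i = -1/625 rad ≈ -0.001600 rad

θ(8) = -1/625 rad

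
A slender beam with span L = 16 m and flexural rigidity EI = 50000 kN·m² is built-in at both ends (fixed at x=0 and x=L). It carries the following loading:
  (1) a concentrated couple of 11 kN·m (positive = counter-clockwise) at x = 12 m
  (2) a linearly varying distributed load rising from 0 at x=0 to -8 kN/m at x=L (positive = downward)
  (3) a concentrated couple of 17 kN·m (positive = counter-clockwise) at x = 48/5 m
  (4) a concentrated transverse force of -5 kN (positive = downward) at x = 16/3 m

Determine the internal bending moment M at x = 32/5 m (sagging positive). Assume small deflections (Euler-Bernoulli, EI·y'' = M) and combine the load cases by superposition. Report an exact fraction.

M(32/5) = -1804789/54000 kN·m

Load 1 — applied couple M₀=11 kN·m at a=12 m (b=L-a=4):
  M_1 = R_Ax - M_A  [x≤a] with R_A=99/128, M_A=55/16 = (99/128)·(32/5) - (55/16) = 121/80 kN·m
Load 2 — triangular load w₀=-8 kN/m (0→w₀ over full span):
  M_2 = 3w₀Lx/20 - w₀L²/30 - w₀x³/(6L) = 3·(-8)·16·(32/5)/20 - (-8)·16²/30 - (-8)·(32/5)³/(6·16) = -4096/125 kN·m
Load 3 — applied couple M₀=17 kN·m at a=48/5 m (b=L-a=32/5):
  M_3 = R_Ax - M_A  [x≤a] with R_A=153/100, M_A=136/25 = (153/100)·(32/5) - (136/25) = 544/125 kN·m
Load 4 — point force P=-5 kN at a=16/3 m (b=L-a=32/3):
  M_4 = Pa²(a+3b)(L-x)/L³ - Pa²b/L²  [x>a] = (-5)·(16/3)²·((16/3)+3·(32/3))·(16-(32/5))/16³ - (-5)·(16/3)²·(32/3)/16² = -176/27 kN·m
Superposition: M = Σ M_i = -1804789/54000 kN·m ≈ -33.422019 kN·m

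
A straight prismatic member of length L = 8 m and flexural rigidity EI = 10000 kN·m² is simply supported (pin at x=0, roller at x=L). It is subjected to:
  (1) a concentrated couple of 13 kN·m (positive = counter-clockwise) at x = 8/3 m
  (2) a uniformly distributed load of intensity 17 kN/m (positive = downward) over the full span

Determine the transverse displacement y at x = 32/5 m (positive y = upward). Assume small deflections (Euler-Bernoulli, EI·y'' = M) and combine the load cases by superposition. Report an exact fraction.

Load 1 — applied couple M₀=13 kN·m at a=8/3 m (b=L-a=16/3):
  y_1 = (M₀x³/(6L)-M₀(x-a)²/2+C₁x)/EI  [x>a] with C₁=M₀(3b²-L²)/(6L)=52/9 = (13·(32/5)³/(6·8)-13·((32/5)-(8/3))²/2+(52/9)·(32/5))/10000 = 1222/703125 m
Load 2 — uniform load w=17 kN/m over full span:
  y_2 = -wx(L³-2Lx²+x³)/(24EI) = -17·(32/5)·(8³-2·8·(32/5)²+(32/5)³)/(24·10000) = -63104/1171875 m
Superposition: y = Σ y_i = -183202/3515625 m ≈ -0.052111 m

y(32/5) = -183202/3515625 m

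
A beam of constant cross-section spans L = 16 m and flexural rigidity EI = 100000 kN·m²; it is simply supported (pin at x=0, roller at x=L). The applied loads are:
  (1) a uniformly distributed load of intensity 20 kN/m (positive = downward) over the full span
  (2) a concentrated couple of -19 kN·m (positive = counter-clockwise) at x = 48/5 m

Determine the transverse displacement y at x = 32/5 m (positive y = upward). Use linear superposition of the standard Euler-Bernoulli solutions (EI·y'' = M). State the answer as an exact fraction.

Load 1 — uniform load w=20 kN/m over full span:
  y_1 = -wx(L³-2Lx²+x³)/(24EI) = -20·(32/5)·(16³-2·16·(32/5)²+(32/5)³)/(24·100000) = -63488/390625 m
Load 2 — applied couple M₀=-19 kN·m at a=48/5 m (b=L-a=32/5):
  y_2 = (M₀x³/(6L)+C₁x)/EI  [x≤a] with C₁=M₀(3b²-L²)/(6L)=1976/75 = ((-19)·(32/5)³/(6·16)+(1976/75)·(32/5))/100000 = 456/390625 m
Superposition: y = Σ y_i = -63032/390625 m ≈ -0.161362 m

y(32/5) = -63032/390625 m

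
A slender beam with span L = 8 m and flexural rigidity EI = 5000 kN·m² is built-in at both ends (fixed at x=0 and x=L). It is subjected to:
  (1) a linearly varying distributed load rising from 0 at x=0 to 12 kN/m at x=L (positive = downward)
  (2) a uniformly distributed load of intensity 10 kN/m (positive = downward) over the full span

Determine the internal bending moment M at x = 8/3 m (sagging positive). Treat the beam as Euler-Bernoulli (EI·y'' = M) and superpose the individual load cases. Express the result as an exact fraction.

M(8/3) = 3488/135 kN·m

Load 1 — triangular load w₀=12 kN/m (0→w₀ over full span):
  M_1 = 3w₀Lx/20 - w₀L²/30 - w₀x³/(6L) = 3·12·8·(8/3)/20 - 12·8²/30 - 12·(8/3)³/(6·8) = 1088/135 kN·m
Load 2 — uniform load w=10 kN/m over full span:
  M_2 = wLx/2 - wL²/12 - wx²/2 = 10·8·(8/3)/2 - 10·8²/12 - 10·(8/3)²/2 = 160/9 kN·m
Superposition: M = Σ M_i = 3488/135 kN·m ≈ 25.837037 kN·m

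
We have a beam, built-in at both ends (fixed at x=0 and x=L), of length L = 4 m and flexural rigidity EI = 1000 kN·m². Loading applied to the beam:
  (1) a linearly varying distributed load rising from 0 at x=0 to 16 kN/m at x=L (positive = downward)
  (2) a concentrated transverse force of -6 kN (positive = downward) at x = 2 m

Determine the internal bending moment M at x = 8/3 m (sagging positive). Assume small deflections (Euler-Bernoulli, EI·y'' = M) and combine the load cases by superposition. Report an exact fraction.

Load 1 — triangular load w₀=16 kN/m (0→w₀ over full span):
  M_1 = 3w₀Lx/20 - w₀L²/30 - w₀x³/(6L) = 3·16·4·(8/3)/20 - 16·4²/30 - 16·(8/3)³/(6·4) = 1792/405 kN·m
Load 2 — point force P=-6 kN at a=2 m (b=L-a=2):
  M_2 = Pa²(a+3b)(L-x)/L³ - Pa²b/L²  [x>a] = (-6)·2²·(2+3·2)·(4-(8/3))/4³ - (-6)·2²·2/4² = -1 kN·m
Superposition: M = Σ M_i = 1387/405 kN·m ≈ 3.424691 kN·m

M(8/3) = 1387/405 kN·m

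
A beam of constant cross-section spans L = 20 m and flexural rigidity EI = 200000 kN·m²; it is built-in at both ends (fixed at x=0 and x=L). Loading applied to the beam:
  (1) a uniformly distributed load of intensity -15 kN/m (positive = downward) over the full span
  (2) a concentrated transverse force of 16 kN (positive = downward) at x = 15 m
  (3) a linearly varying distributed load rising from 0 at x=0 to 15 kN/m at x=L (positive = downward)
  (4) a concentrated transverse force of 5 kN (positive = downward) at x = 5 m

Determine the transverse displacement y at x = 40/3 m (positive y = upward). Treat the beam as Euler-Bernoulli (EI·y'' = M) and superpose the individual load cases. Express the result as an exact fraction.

y(40/3) = 7361/777600 m

Load 1 — uniform load w=-15 kN/m over full span:
  y_1 = -wx²(L-x)²/(24EI) = -(-15)·(40/3)²·(20-(40/3))²/(24·200000) = 2/81 m
Load 2 — point force P=16 kN at a=15 m (b=L-a=5):
  y_2 = -Pb²x²(3aL-(3a+b)x)/(6L³EI)  [x≤a] = -16·5²·(40/3)²·(3·15·20-(3·15+5)·(40/3))/(6·20³·200000) = -7/4050 m
Load 3 — triangular load w₀=15 kN/m (0→w₀ over full span):
  y_3 = -w₀x²(L-x)²(x+2L)/(120LEI) = -15·(40/3)²·(20-(40/3))²·((40/3)+2·20)/(120·20·200000) = -16/1215 m
Load 4 — point force P=5 kN at a=5 m (b=L-a=15):
  y_4 = -Pa²(L-x)²(3bL-(3b+a)(L-x))/(6L³EI)  [x>a] = -5·5²·(20-(40/3))²·(3·15·20-(3·15+5)·(20-(40/3)))/(6·20³·200000) = -17/51840 m
Superposition: y = Σ y_i = 7361/777600 m ≈ 0.009466 m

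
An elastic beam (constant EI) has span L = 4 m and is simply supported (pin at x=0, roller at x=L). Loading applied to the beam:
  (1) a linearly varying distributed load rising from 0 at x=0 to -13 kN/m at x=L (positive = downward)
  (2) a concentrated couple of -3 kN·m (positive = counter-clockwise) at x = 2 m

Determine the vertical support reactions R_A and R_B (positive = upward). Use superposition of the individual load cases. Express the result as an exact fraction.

Load 1 — triangular load w₀=-13 kN/m (0→w₀ over full span):
  R_A = w₀L/6 = (-13)·4/6 = -26/3 kN
  R_B = w₀L/3 = (-13)·4/3 = -52/3 kN
Load 2 — applied couple M₀=-3 kN·m at a=2 m (b=L-a=2):
  R_A = M₀/L = (-3)/4 = -3/4 kN
  R_B = -M₀/L = -(-3)/4 = 3/4 kN
Superposition: R_A = -113/12 kN, R_B = -199/12 kN

R_A = -113/12 kN, R_B = -199/12 kN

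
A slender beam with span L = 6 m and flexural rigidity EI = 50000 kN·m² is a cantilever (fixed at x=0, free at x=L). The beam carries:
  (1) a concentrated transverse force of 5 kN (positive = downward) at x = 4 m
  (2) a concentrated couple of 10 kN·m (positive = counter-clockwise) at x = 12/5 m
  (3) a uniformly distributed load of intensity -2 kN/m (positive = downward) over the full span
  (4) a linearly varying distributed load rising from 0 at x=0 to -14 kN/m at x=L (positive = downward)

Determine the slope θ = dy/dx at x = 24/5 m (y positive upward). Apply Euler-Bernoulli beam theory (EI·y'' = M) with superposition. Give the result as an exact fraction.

θ(24/5) = 16781/1953125 rad

Load 1 — point force P=5 kN at a=4 m (b=L-a=2):
  θ_1 = -Pa²/(2EI)  [x>a] = -5·4²/(2·50000) = -1/1250 rad
Load 2 — applied couple M₀=10 kN·m at a=12/5 m (b=L-a=18/5):
  θ_2 = M₀a/EI  [x>a] = 10·(12/5)/50000 = 3/6250 rad
Load 3 — uniform load w=-2 kN/m over full span:
  θ_3 = -wx(x²-3Lx+3L²)/(6EI) = -(-2)·(24/5)·((24/5)²-3·6·(24/5)+3·6²)/(6·50000) = 558/390625 rad
Load 4 — triangular load w₀=-14 kN/m (0→w₀ over full span):
  θ_4 = (w₀Lx²/4-w₀L²x/3-w₀x⁴/(24L))/EI = ((-14)·6·(24/5)²/4-(-14)·6²·(24/5)/3-(-14)·(24/5)⁴/(24·6))/50000 = 14616/1953125 rad
Superposition: θ = Σ θ_i = 16781/1953125 rad ≈ 0.008592 rad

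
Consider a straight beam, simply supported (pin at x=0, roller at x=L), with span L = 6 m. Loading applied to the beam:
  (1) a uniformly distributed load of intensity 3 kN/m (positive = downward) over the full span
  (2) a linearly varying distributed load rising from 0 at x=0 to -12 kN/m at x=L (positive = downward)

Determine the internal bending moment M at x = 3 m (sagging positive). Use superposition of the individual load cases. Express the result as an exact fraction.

M(3) = -27/2 kN·m

Load 1 — uniform load w=3 kN/m over full span:
  M_1 = wx(L-x)/2 = 3·3·(6-3)/2 = 27/2 kN·m
Load 2 — triangular load w₀=-12 kN/m (0→w₀ over full span):
  M_2 = w₀Lx/6 - w₀x³/(6L) = (-12)·6·3/6 - (-12)·3³/(6·6) = -27 kN·m
Superposition: M = Σ M_i = -27/2 kN·m ≈ -13.500000 kN·m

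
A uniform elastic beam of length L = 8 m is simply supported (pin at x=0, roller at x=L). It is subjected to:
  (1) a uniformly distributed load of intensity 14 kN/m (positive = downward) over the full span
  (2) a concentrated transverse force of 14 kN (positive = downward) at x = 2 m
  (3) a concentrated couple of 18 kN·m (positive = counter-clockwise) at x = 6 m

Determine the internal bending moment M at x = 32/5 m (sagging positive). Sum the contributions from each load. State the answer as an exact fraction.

Load 1 — uniform load w=14 kN/m over full span:
  M_1 = wx(L-x)/2 = 14·(32/5)·(8-(32/5))/2 = 1792/25 kN·m
Load 2 — point force P=14 kN at a=2 m (b=L-a=6):
  M_2 = Pa(L-x)/L  [x>a] = 14·2·(8-(32/5))/8 = 28/5 kN·m
Load 3 — applied couple M₀=18 kN·m at a=6 m (b=L-a=2):
  M_3 = M₀x/L - M₀  [x>a] = 18·(32/5)/8 - 18 = -18/5 kN·m
Superposition: M = Σ M_i = 1842/25 kN·m ≈ 73.680000 kN·m

M(32/5) = 1842/25 kN·m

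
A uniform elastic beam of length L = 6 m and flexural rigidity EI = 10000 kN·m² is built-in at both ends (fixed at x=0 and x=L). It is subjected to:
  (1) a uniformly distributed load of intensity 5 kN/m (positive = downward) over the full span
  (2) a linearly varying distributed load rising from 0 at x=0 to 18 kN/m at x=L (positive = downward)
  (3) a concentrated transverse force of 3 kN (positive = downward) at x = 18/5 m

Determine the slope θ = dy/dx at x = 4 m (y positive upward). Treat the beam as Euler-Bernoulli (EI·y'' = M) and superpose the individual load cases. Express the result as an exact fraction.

Load 1 — uniform load w=5 kN/m over full span:
  θ_1 = -wx(L-x)(L-2x)/(12EI) = -5·4·(6-4)·(6-2·4)/(12·10000) = 1/1500 rad
Load 2 — triangular load w₀=18 kN/m (0→w₀ over full span):
  θ_2 = -w₀(2x(L-x)(L-2x)(x+2L)+x²(L-x)²)/(120LEI) = -18·(2·4·(6-4)·(6-2·4)·(4+2·6)+4²·(6-4)²)/(120·6·10000) = 7/6250 rad
Load 3 — point force P=3 kN at a=18/5 m (b=L-a=12/5):
  θ_3 = Pa²(L-x)(2bL-(3b+a)(L-x))/(2L³EI)  [x>a] = 3·(18/5)²·(6-4)·(2·(12/5)·6-(3·(12/5)+(18/5))·(6-4))/(2·6³·10000) = 81/625000 rad
Superposition: θ = Σ θ_i = 3593/1875000 rad ≈ 0.001916 rad

θ(4) = 3593/1875000 rad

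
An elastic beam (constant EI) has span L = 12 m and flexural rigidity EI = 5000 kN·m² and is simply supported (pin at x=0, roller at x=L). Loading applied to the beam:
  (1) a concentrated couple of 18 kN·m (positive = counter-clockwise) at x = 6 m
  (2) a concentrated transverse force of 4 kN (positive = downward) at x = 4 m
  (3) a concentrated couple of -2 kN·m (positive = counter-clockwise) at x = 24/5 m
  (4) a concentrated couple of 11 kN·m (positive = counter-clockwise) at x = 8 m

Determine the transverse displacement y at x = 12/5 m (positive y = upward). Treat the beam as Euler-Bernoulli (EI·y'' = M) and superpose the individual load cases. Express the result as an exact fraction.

y(12/5) = -2467/93750 m

Load 1 — applied couple M₀=18 kN·m at a=6 m (b=L-a=6):
  y_1 = (M₀x³/(6L)+C₁x)/EI  [x≤a] with C₁=M₀(3b²-L²)/(6L)=-9 = (18·(12/5)³/(6·12)+(-9)·(12/5))/5000 = -567/156250 m
Load 2 — point force P=4 kN at a=4 m (b=L-a=8):
  y_2 = -Pbx(L²-b²-x²)/(6LEI)  [x≤a] = -4·8·(12/5)·(12²-8²-(12/5)²)/(6·12·5000) = -3712/234375 m
Load 3 — applied couple M₀=-2 kN·m at a=24/5 m (b=L-a=36/5):
  y_3 = (M₀x³/(6L)+C₁x)/EI  [x≤a] with C₁=M₀(3b²-L²)/(6L)=-8/25 = ((-2)·(12/5)³/(6·12)+(-8/25)·(12/5))/5000 = -18/78125 m
Load 4 — applied couple M₀=11 kN·m at a=8 m (b=L-a=4):
  y_4 = (M₀x³/(6L)+C₁x)/EI  [x≤a] with C₁=M₀(3b²-L²)/(6L)=-44/3 = (11·(12/5)³/(6·12)+(-44/3)·(12/5))/5000 = -517/78125 m
Superposition: y = Σ y_i = -2467/93750 m ≈ -0.026315 m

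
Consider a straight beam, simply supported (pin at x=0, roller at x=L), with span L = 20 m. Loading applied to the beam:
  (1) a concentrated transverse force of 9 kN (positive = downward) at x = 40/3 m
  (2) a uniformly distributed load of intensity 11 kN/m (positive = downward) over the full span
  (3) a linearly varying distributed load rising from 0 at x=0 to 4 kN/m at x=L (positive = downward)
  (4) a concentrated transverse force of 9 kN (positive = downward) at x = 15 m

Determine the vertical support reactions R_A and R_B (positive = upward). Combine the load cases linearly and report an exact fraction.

R_A = 1543/12 kN, R_B = 1793/12 kN

Load 1 — point force P=9 kN at a=40/3 m (b=L-a=20/3):
  R_A = Pb/L = 9·(20/3)/20 = 3 kN
  R_B = Pa/L = 9·(40/3)/20 = 6 kN
Load 2 — uniform load w=11 kN/m over full span:
  R_A = wL/2 = 11·20/2 = 110 kN
  R_B = wL/2 = 11·20/2 = 110 kN
Load 3 — triangular load w₀=4 kN/m (0→w₀ over full span):
  R_A = w₀L/6 = 4·20/6 = 40/3 kN
  R_B = w₀L/3 = 4·20/3 = 80/3 kN
Load 4 — point force P=9 kN at a=15 m (b=L-a=5):
  R_A = Pb/L = 9·5/20 = 9/4 kN
  R_B = Pa/L = 9·15/20 = 27/4 kN
Superposition: R_A = 1543/12 kN, R_B = 1793/12 kN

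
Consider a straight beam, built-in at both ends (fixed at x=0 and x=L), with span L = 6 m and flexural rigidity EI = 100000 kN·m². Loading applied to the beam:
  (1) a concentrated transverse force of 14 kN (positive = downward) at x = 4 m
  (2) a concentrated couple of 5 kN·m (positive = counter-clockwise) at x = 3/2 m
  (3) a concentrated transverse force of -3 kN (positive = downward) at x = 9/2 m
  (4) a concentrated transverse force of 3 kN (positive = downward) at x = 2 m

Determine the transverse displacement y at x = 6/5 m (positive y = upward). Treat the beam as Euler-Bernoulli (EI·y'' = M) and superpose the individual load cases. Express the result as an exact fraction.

Load 1 — point force P=14 kN at a=4 m (b=L-a=2):
  y_1 = -Pb²x²(3aL-(3a+b)x)/(6L³EI)  [x≤a] = -14·2²·(6/5)²·(3·4·6-(3·4+2)·(6/5))/(6·6³·100000) = -161/4687500 m
Load 2 — applied couple M₀=5 kN·m at a=3/2 m (b=L-a=9/2):
  y_2 = (R_Ax³/6 - M_Ax²/2)/EI  [x≤a] with R_A=15/16, M_A=-15/16 = ((15/16)·(6/5)³/6 - (-15/16)·(6/5)²/2)/100000 = 189/20000000 m
Load 3 — point force P=-3 kN at a=9/2 m (b=L-a=3/2):
  y_3 = -Pb²x²(3aL-(3a+b)x)/(6L³EI)  [x≤a] = -(-3)·(3/2)²·(6/5)²·(3·(9/2)·6-(3·(9/2)+(3/2))·(6/5))/(6·6³·100000) = 189/40000000 m
Load 4 — point force P=3 kN at a=2 m (b=L-a=4):
  y_4 = -Pb²x²(3aL-(3a+b)x)/(6L³EI)  [x≤a] = -3·4²·(6/5)²·(3·2·6-(3·2+4)·(6/5))/(6·6³·100000) = -1/78125 m
Superposition: y = Σ y_i = -19783/600000000 m ≈ -0.000033 m

y(6/5) = -19783/600000000 m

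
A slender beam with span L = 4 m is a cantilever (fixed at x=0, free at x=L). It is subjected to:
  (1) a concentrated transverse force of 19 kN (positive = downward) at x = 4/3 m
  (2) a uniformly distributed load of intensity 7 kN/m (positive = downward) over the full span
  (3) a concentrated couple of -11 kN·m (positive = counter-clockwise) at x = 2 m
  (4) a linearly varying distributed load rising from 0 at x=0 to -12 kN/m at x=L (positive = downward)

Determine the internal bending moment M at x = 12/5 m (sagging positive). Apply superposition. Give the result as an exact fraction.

M(12/5) = 544/125 kN·m

Load 1 — point force P=19 kN at a=4/3 m (b=L-a=8/3):
  M_1 = 0  [x>a] = 0 kN·m
Load 2 — uniform load w=7 kN/m over full span:
  M_2 = -w(L-x)²/2 = -7·(4-(12/5))²/2 = -224/25 kN·m
Load 3 — applied couple M₀=-11 kN·m at a=2 m (b=L-a=2):
  M_3 = 0  [x>a] = 0 kN·m
Load 4 — triangular load w₀=-12 kN/m (0→w₀ over full span):
  M_4 = w₀Lx/2 - w₀L²/3 - w₀x³/(6L) = (-12)·4·(12/5)/2 - (-12)·4²/3 - (-12)·(12/5)³/(6·4) = 1664/125 kN·m
Superposition: M = Σ M_i = 544/125 kN·m ≈ 4.352000 kN·m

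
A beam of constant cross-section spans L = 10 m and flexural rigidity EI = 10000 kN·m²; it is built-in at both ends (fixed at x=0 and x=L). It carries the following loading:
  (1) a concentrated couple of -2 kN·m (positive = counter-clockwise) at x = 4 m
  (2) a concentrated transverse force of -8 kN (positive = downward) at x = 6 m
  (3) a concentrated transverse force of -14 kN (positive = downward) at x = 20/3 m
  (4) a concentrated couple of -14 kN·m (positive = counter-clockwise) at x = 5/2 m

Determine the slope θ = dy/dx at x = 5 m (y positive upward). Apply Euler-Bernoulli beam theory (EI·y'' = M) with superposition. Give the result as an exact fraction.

Load 1 — applied couple M₀=-2 kN·m at a=4 m (b=L-a=6):
  θ_1 = (R_Ax²/2 - M_Ax - M₀(x-a))/EI  [x>a] with R_A=-36/125, M_A=-6/25 = ((-36/125)·5²/2 - (-6/25)·5 - (-2)·(5-4))/10000 = -1/25000 rad
Load 2 — point force P=-8 kN at a=6 m (b=L-a=4):
  θ_2 = -Pb²x(2aL-(3a+b)x)/(2L³EI)  [x≤a] = -(-8)·4²·5·(2·6·10-(3·6+4)·5)/(2·10³·10000) = 1/3125 rad
Load 3 — point force P=-14 kN at a=20/3 m (b=L-a=10/3):
  θ_3 = -Pb²x(2aL-(3a+b)x)/(2L³EI)  [x≤a] = -(-14)·(10/3)²·5·(2·(20/3)·10-(3·(20/3)+(10/3))·5)/(2·10³·10000) = 7/10800 rad
Load 4 — applied couple M₀=-14 kN·m at a=5/2 m (b=L-a=15/2):
  θ_4 = (R_Ax²/2 - M_Ax - M₀(x-a))/EI  [x>a] with R_A=-63/40, M_A=21/8 = ((-63/40)·5²/2 - (21/8)·5 - (-14)·(5-(5/2)))/10000 = 7/32000 rad
Superposition: θ = Σ θ_i = 24773/21600000 rad ≈ 0.001147 rad

θ(5) = 24773/21600000 rad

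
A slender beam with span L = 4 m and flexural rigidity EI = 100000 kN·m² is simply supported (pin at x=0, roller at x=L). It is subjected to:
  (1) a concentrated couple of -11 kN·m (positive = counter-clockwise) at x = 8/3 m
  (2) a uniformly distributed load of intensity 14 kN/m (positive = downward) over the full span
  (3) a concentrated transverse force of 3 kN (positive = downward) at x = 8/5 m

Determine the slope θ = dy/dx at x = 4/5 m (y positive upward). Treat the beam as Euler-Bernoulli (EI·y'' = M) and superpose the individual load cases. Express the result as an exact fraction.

θ(4/5) = -15781/56250000 rad

Load 1 — applied couple M₀=-11 kN·m at a=8/3 m (b=L-a=4/3):
  θ_1 = (M₀x²/(2L)+C₁)/EI  [x≤a] with C₁=M₀(3b²-L²)/(6L)=44/9 = ((-11)·(4/5)²/(2·4)+(44/9))/100000 = 451/11250000 rad
Load 2 — uniform load w=14 kN/m over full span:
  θ_2 = -w(L³-6Lx²+4x³)/(24EI) = -14·(4³-6·4·(4/5)²+4·(4/5)³)/(24·100000) = -231/781250 rad
Load 3 — point force P=3 kN at a=8/5 m (b=L-a=12/5):
  θ_3 = -Pb(L²-b²-3x²)/(6LEI)  [x≤a] = -3·(12/5)·(4²-(12/5)²-3·(4/5)²)/(6·4·100000) = -39/1562500 rad
Superposition: θ = Σ θ_i = -15781/56250000 rad ≈ -0.000281 rad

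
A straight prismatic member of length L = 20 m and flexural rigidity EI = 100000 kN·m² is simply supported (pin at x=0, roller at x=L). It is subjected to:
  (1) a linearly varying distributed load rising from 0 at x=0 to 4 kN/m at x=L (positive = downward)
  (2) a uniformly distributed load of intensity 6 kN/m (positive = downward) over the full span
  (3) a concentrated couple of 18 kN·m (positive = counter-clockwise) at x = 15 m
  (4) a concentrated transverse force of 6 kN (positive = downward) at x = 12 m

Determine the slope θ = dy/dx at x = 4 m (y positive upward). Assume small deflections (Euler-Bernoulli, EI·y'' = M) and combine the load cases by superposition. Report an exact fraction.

Load 1 — triangular load w₀=4 kN/m (0→w₀ over full span):
  θ_1 = -w₀(7L⁴-30L²x²+15x⁴)/(360LEI) = -4·(7·20⁴-30·20²·4²+15·4⁴)/(360·20·100000) = -728/140625 rad
Load 2 — uniform load w=6 kN/m over full span:
  θ_2 = -w(L³-6Lx²+4x³)/(24EI) = -6·(20³-6·20·4²+4·4³)/(24·100000) = -99/6250 rad
Load 3 — applied couple M₀=18 kN·m at a=15 m (b=L-a=5):
  θ_3 = (M₀x²/(2L)+C₁)/EI  [x≤a] with C₁=M₀(3b²-L²)/(6L)=-195/4 = (18·4²/(2·20)+(-195/4))/100000 = -831/2000000 rad
Load 4 — point force P=6 kN at a=12 m (b=L-a=8):
  θ_4 = -Pb(L²-b²-3x²)/(6LEI)  [x≤a] = -6·8·(20²-8²-3·4²)/(6·20·100000) = -18/15625 rad
Superposition: θ = Σ θ_i = -406519/18000000 rad ≈ -0.022584 rad

θ(4) = -406519/18000000 rad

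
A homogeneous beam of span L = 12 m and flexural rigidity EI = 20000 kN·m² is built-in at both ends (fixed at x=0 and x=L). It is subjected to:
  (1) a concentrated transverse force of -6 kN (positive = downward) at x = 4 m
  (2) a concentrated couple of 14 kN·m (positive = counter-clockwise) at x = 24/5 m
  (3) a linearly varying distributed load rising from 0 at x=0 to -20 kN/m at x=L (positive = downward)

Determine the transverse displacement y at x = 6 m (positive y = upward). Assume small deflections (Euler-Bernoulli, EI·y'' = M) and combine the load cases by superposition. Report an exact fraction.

Load 1 — point force P=-6 kN at a=4 m (b=L-a=8):
  y_1 = -Pa²(L-x)²(3bL-(3b+a)(L-x))/(6L³EI)  [x>a] = -(-6)·4²·(12-6)²·(3·8·12-(3·8+4)·(12-6))/(6·12³·20000) = 1/500 m
Load 2 — applied couple M₀=14 kN·m at a=24/5 m (b=L-a=36/5):
  y_2 = (R_Ax³/6 - M_Ax²/2 - M₀(x-a)²/2)/EI  [x>a] with R_A=42/25, M_A=42/25 = ((42/25)·6³/6 - (42/25)·6²/2 - 14·(6-(24/5))²/2)/20000 = 63/62500 m
Load 3 — triangular load w₀=-20 kN/m (0→w₀ over full span):
  y_3 = -w₀x²(L-x)²(x+2L)/(120LEI) = -(-20)·6²·(12-6)²·(6+2·12)/(120·12·20000) = 27/1000 m
Superposition: y = Σ y_i = 3751/125000 m ≈ 0.030008 m

y(6) = 3751/125000 m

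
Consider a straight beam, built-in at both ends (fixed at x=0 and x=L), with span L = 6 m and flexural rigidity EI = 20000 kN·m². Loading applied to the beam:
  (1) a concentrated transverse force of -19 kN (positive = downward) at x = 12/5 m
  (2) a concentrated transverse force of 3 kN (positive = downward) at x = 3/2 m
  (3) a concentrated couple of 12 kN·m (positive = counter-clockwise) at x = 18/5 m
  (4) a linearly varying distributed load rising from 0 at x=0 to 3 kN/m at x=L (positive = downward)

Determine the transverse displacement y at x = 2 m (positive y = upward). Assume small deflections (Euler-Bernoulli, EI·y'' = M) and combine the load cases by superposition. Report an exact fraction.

Load 1 — point force P=-19 kN at a=12/5 m (b=L-a=18/5):
  y_1 = -Pb²x²(3aL-(3a+b)x)/(6L³EI)  [x≤a] = -(-19)·(18/5)²·2²·(3·(12/5)·6-(3·(12/5)+(18/5))·2)/(6·6³·20000) = 513/625000 m
Load 2 — point force P=3 kN at a=3/2 m (b=L-a=9/2):
  y_2 = -Pa²(L-x)²(3bL-(3b+a)(L-x))/(6L³EI)  [x>a] = -3·(3/2)²·(6-2)²·(3·(9/2)·6-(3·(9/2)+(3/2))·(6-2))/(6·6³·20000) = -7/80000 m
Load 3 — applied couple M₀=12 kN·m at a=18/5 m (b=L-a=12/5):
  y_3 = (R_Ax³/6 - M_Ax²/2)/EI  [x≤a] with R_A=72/25, M_A=96/25 = ((72/25)·2³/6 - (96/25)·2²/2)/20000 = -3/15625 m
Load 4 — triangular load w₀=3 kN/m (0→w₀ over full span):
  y_4 = -w₀x²(L-x)²(x+2L)/(120LEI) = -3·2²·(6-2)²·(2+2·6)/(120·6·20000) = -7/37500 m
Superposition: y = Σ y_i = 10639/30000000 m ≈ 0.000355 m

y(2) = 10639/30000000 m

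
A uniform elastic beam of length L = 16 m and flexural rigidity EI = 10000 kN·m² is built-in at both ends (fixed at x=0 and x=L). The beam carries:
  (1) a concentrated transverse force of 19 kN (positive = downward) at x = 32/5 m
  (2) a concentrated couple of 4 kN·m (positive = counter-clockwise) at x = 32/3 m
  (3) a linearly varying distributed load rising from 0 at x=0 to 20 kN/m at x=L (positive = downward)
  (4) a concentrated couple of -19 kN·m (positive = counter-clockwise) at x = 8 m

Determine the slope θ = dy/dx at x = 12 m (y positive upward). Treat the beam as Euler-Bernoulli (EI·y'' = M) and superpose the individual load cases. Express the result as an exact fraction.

Load 1 — point force P=19 kN at a=32/5 m (b=L-a=48/5):
  θ_1 = Pa²(L-x)(2bL-(3b+a)(L-x))/(2L³EI)  [x>a] = 19·(32/5)²·(16-12)·(2·(48/5)·16-(3·(48/5)+(32/5))·(16-12))/(2·16³·10000) = 494/78125 rad
Load 2 — applied couple M₀=4 kN·m at a=32/3 m (b=L-a=16/3):
  θ_2 = (R_Ax²/2 - M_Ax - M₀(x-a))/EI  [x>a] with R_A=1/3, M_A=4/3 = ((1/3)·12²/2 - (4/3)·12 - 4·(12-(32/3)))/10000 = 1/3750 rad
Load 3 — triangular load w₀=20 kN/m (0→w₀ over full span):
  θ_3 = -w₀(2x(L-x)(L-2x)(x+2L)+x²(L-x)²)/(120LEI) = -20·(2·12·(16-12)·(16-2·12)·(12+2·16)+12²·(16-12)²)/(120·16·10000) = 41/1250 rad
Load 4 — applied couple M₀=-19 kN·m at a=8 m (b=L-a=8):
  θ_4 = (R_Ax²/2 - M_Ax - M₀(x-a))/EI  [x>a] with R_A=-57/32, M_A=-19/4 = ((-57/32)·12²/2 - (-19/4)·12 - (-19)·(12-8))/10000 = 19/40000 rad
Superposition: θ = Σ θ_i = 597973/15000000 rad ≈ 0.039865 rad

θ(12) = 597973/15000000 rad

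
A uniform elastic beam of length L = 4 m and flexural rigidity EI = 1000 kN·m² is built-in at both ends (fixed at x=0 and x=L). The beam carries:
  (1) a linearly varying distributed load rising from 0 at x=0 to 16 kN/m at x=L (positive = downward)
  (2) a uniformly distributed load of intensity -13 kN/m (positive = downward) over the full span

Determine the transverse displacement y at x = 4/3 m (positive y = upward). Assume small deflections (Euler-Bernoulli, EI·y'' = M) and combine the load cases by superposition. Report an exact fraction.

Load 1 — triangular load w₀=16 kN/m (0→w₀ over full span):
  y_1 = -w₀x²(L-x)²(x+2L)/(120LEI) = -16·(4/3)²·(4-(4/3))²·((4/3)+2·4)/(120·4·1000) = -1792/455625 m
Load 2 — uniform load w=-13 kN/m over full span:
  y_2 = -wx²(L-x)²/(24EI) = -(-13)·(4/3)²·(4-(4/3))²/(24·1000) = 208/30375 m
Superposition: y = Σ y_i = 1328/455625 m ≈ 0.002915 m

y(4/3) = 1328/455625 m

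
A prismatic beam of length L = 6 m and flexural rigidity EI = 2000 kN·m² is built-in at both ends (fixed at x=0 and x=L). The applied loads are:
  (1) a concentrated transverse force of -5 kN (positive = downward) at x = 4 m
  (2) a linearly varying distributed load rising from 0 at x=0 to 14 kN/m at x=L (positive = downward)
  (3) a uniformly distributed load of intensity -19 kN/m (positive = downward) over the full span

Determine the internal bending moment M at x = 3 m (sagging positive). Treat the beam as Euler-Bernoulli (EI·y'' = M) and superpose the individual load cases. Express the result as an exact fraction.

M(3) = -59/3 kN·m

Load 1 — point force P=-5 kN at a=4 m (b=L-a=2):
  M_1 = Pb²(3a+b)x/L³ - Pab²/L²  [x≤a] = (-5)·2²·(3·4+2)·3/6³ - (-5)·4·2²/6² = -5/3 kN·m
Load 2 — triangular load w₀=14 kN/m (0→w₀ over full span):
  M_2 = 3w₀Lx/20 - w₀L²/30 - w₀x³/(6L) = 3·14·6·3/20 - 14·6²/30 - 14·3³/(6·6) = 21/2 kN·m
Load 3 — uniform load w=-19 kN/m over full span:
  M_3 = wLx/2 - wL²/12 - wx²/2 = (-19)·6·3/2 - (-19)·6²/12 - (-19)·3²/2 = -57/2 kN·m
Superposition: M = Σ M_i = -59/3 kN·m ≈ -19.666667 kN·m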